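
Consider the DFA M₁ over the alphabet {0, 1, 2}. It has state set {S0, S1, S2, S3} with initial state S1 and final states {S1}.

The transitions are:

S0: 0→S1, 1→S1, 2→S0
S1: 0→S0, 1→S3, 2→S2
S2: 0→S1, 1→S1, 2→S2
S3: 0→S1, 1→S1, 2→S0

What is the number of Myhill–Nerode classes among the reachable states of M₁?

Initial partition by acceptance: {S1} | {S0,S2,S3}.
No further refinement is possible. Final partition (2 blocks): {S1} | {S0,S2,S3}.

2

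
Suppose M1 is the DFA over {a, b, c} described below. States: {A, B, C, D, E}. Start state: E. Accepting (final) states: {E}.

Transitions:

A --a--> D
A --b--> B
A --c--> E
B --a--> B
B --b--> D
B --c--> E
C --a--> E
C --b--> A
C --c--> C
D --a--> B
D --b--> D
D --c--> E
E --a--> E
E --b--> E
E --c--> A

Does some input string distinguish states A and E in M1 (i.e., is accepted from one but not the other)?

Reachable states from the start: {A,B,D,E}. Unreachable: {C} — drop them.
P0 = {E} | {A,B,D}.
Stable partition: {E} | {A,B,D} — 2 equivalence classes.
A and E end up in different blocks, so they are distinguishable. For instance, the string 'ε' is accepted from only E.

Yes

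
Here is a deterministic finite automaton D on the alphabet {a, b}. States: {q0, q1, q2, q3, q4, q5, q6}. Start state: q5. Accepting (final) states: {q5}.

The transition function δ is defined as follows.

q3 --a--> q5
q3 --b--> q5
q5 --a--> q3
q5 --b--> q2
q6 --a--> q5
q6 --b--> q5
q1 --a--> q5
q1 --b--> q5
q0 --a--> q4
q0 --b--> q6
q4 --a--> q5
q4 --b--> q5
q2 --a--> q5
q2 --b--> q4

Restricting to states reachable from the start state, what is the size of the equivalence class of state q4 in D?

2

Reachable states from the start: {q2,q3,q4,q5}. Unreachable: {q0,q1,q6} — drop them.
P0 = {q5} | {q2,q3,q4}.
On input b, block {q2,q3,q4} splits into {q3,q4} and {q2}.
The partition is now stable with 3 blocks: {q5} | {q3,q4} | {q2}.
The equivalence class containing q4 is {q3,q4}, of size 2.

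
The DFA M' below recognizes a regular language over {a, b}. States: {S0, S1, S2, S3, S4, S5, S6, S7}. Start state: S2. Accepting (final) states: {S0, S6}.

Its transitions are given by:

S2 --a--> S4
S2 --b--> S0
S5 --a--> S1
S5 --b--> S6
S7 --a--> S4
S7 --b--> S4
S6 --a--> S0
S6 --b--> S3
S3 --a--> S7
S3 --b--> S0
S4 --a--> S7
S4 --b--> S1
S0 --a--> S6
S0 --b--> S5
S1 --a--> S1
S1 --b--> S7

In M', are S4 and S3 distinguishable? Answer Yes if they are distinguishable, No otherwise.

Yes

Initial partition by acceptance: {S0,S6} | {S1,S2,S3,S4,S5,S7}.
Split {S1,S2,S3,S4,S5,S7} by δ(·,b) → {S1,S4,S7} and {S2,S3,S5}.
Stable partition: {S0,S6} | {S1,S4,S7} | {S2,S3,S5} — 3 equivalence classes.
S4 and S3 end up in different blocks, so they are distinguishable. For instance, the string 'b' is accepted from only S3.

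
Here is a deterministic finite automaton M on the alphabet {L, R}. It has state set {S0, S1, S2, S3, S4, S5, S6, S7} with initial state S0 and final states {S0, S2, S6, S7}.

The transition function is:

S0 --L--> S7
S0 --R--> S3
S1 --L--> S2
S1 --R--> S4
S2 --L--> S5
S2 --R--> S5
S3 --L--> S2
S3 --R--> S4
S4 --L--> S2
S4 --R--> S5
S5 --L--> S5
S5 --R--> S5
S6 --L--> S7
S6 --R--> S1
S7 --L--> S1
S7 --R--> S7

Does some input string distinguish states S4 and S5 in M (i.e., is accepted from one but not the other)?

First remove the unreachable states {S6}; 7 states remain.
P0 = {S0,S2,S7} | {S1,S3,S4,S5}.
Refine {S0,S2,S7} on symbol L: members go to different blocks, giving {S2,S7} and {S0}.
Refine {S2,S7} on symbol R: members go to different blocks, giving {S2} and {S7}.
Refine {S1,S3,S4,S5} on symbol L: members go to different blocks, giving {S1,S3,S4} and {S5}.
Refine {S1,S3,S4} on symbol R: members go to different blocks, giving {S1,S3} and {S4}.
Stable partition: {S2} | {S1,S3} | {S0} | {S7} | {S5} | {S4} — 6 equivalence classes.
S4 and S5 end up in different blocks, so they are distinguishable. For instance, the string 'L' is accepted from only S4.

Yes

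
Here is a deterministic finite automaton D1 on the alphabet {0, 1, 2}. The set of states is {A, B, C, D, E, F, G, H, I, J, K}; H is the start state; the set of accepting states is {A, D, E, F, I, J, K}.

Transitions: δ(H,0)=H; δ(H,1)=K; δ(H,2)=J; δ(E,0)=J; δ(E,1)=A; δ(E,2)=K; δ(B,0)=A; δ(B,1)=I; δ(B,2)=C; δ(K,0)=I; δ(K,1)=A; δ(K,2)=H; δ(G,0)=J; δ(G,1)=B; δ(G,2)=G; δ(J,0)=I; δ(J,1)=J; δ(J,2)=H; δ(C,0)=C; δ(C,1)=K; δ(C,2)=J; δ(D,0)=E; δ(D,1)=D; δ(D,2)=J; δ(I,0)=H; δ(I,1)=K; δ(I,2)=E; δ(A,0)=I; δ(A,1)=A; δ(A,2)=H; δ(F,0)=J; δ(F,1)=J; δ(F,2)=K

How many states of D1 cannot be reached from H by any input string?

No path from H leads to B, C, D, F, G; the other 6 states are all reachable.

5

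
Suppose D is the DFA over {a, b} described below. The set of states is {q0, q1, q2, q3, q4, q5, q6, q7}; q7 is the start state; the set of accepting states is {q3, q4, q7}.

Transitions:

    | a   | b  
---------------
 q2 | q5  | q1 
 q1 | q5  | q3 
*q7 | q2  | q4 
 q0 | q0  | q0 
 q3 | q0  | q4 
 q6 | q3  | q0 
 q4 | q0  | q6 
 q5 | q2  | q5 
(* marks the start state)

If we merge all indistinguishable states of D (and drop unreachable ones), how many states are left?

Every state is reachable, so we keep all 8.
P0 = {q3,q4,q7} | {q0,q1,q2,q5,q6}.
On input b, block {q3,q4,q7} splits into {q3,q7} and {q4}.
Split {q0,q1,q2,q5,q6} by δ(·,a) → {q0,q1,q2,q5} and {q6}.
Refine {q0,q1,q2,q5} on symbol b: members go to different blocks, giving {q0,q2,q5} and {q1}.
Split {q0,q2,q5} by δ(·,b) → {q0,q5} and {q2}.
Refine {q3,q7} on symbol a: members go to different blocks, giving {q3} and {q7}.
On input a, block {q0,q5} splits into {q0} and {q5}.
No further refinement is possible. Final partition (8 blocks): {q3} | {q0} | {q4} | {q6} | {q1} | {q2} | {q7} | {q5}.

8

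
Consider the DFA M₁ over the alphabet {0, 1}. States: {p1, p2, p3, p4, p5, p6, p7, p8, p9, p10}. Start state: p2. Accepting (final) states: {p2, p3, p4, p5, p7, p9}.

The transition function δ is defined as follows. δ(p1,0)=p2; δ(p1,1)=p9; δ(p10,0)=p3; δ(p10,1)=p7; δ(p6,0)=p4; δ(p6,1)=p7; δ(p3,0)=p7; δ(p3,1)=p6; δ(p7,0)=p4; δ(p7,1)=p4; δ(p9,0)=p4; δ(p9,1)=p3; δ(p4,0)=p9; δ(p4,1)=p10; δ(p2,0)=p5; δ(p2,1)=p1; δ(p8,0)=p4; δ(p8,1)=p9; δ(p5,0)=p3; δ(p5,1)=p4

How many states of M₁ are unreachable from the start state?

1

No path from p2 leads to p8; the other 9 states are all reachable.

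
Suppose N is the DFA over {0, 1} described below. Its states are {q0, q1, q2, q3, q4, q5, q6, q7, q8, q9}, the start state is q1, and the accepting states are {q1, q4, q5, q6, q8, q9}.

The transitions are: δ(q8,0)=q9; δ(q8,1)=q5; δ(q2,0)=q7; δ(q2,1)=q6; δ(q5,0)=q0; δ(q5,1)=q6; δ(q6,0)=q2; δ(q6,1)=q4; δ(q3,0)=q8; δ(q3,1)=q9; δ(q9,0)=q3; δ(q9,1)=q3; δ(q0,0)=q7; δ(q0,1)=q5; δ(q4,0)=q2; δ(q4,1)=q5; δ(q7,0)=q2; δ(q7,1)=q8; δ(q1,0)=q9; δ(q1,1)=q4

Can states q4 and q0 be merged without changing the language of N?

P0 = {q1,q4,q5,q6,q8,q9} | {q0,q2,q3,q7}.
Split {q1,q4,q5,q6,q8,q9} by δ(·,0) → {q4,q5,q6,q9} and {q1,q8}.
On input 1, block {q4,q5,q6,q9} splits into {q4,q5,q6} and {q9}.
On input 0, block {q0,q2,q3,q7} splits into {q0,q2,q7} and {q3}.
Split {q0,q2,q7} by δ(·,1) → {q0,q2} and {q7}.
Stable partition: {q4,q5,q6} | {q0,q2} | {q1,q8} | {q9} | {q3} | {q7} — 6 equivalence classes.
q4 and q0 end up in different blocks, so they are distinguishable. For instance, the string 'ε' is accepted from only q4.

No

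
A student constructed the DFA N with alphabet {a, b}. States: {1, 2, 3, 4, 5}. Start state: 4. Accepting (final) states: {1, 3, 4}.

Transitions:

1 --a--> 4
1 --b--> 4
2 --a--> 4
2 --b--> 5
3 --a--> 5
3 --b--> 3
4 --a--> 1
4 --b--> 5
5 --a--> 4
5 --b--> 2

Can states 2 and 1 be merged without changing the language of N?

Reachable states from the start: {1,2,4,5}. Unreachable: {3} — drop them.
P0 = {1,4} | {2,5}.
Split {1,4} by δ(·,b) → {1} and {4}.
Stable partition: {1} | {2,5} | {4} — 3 equivalence classes.
2 and 1 end up in different blocks, so they are distinguishable. For instance, the string 'ε' is accepted from only 1.

No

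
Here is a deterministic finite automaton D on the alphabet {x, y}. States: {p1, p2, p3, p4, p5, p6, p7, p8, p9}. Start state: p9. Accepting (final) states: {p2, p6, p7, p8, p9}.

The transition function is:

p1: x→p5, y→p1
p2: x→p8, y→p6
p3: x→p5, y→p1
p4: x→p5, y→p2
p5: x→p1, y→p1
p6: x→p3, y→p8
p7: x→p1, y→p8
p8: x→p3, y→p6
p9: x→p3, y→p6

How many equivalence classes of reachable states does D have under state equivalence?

2

Reachable states from the start: {p1,p3,p5,p6,p8,p9}. Unreachable: {p2,p4,p7} — drop them.
Start with accepting vs non-accepting: {p6,p8,p9} | {p1,p3,p5}.
The partition is now stable with 2 blocks: {p6,p8,p9} | {p1,p3,p5}.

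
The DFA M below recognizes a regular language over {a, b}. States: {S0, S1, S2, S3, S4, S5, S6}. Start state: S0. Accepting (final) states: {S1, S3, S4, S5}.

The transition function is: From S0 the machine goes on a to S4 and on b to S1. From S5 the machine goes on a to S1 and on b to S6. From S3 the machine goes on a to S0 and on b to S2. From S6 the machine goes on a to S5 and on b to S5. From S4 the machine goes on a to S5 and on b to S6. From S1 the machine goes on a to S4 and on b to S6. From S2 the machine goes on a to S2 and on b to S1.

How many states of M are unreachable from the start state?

2

BFS from S0 reaches {S0, S1, S4, S5, S6}; the 2 state(s) S2, S3 are never visited.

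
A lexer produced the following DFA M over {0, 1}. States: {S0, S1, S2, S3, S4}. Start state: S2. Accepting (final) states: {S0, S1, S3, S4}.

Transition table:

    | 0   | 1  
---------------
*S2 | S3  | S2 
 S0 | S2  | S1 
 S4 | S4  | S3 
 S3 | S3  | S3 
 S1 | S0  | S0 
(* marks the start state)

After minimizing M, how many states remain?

2

States {S0,S1,S4} cannot be reached from the start state, so discard them.
P0 = {S3} | {S2}.
No further refinement is possible. Final partition (2 blocks): {S3} | {S2}.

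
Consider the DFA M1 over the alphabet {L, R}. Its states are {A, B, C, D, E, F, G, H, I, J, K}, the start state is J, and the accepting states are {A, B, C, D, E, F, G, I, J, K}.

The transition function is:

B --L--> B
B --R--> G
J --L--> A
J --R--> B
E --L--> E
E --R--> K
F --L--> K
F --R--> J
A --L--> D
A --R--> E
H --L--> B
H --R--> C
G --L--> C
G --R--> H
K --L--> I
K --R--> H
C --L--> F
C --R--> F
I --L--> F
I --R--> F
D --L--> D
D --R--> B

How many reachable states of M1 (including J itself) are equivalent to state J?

3

All states are reachable from the start state.
Initial partition by acceptance: {A,B,C,D,E,F,G,I,J,K} | {H}.
Refine {A,B,C,D,E,F,G,I,J,K} on symbol R: members go to different blocks, giving {A,B,C,D,E,F,I,J} and {G,K}.
Refine {A,B,C,D,E,F,I,J} on symbol L: members go to different blocks, giving {A,B,C,D,E,I,J} and {F}.
On input L, block {A,B,C,D,E,I,J} splits into {A,B,D,E,J} and {C,I}.
Refine {A,B,D,E,J} on symbol R: members go to different blocks, giving {A,D,J} and {B,E}.
The partition is now stable with 6 blocks: {A,D,J} | {H} | {G,K} | {F} | {C,I} | {B,E}.
The equivalence class containing J is {A,D,J}, of size 3.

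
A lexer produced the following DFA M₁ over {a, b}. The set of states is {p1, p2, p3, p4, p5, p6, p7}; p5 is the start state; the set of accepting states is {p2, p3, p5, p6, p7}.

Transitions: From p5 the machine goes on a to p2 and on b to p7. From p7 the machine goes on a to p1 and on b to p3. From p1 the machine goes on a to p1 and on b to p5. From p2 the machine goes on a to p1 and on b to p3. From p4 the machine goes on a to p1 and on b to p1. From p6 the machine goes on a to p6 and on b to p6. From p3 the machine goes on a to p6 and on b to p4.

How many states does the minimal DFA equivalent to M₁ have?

Every state is reachable, so we keep all 7.
Initial partition by acceptance: {p2,p3,p5,p6,p7} | {p1,p4}.
Refine {p2,p3,p5,p6,p7} on symbol a: members go to different blocks, giving {p3,p5,p6} and {p2,p7}.
On input a, block {p3,p5,p6} splits into {p3,p6} and {p5}.
On input b, block {p3,p6} splits into {p3} and {p6}.
Split {p1,p4} by δ(·,b) → {p1} and {p4}.
Stable partition: {p3} | {p1} | {p2,p7} | {p5} | {p6} | {p4} — 6 equivalence classes.

6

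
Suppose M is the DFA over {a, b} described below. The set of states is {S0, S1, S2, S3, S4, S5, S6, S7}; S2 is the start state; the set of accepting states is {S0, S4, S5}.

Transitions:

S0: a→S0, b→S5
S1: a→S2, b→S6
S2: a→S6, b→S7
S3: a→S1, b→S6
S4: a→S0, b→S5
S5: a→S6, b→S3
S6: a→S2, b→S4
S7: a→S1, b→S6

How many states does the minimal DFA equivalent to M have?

All states are reachable from the start state.
Start with accepting vs non-accepting: {S0,S4,S5} | {S1,S2,S3,S6,S7}.
On input a, block {S0,S4,S5} splits into {S0,S4} and {S5}.
On input b, block {S1,S2,S3,S6,S7} splits into {S1,S2,S3,S7} and {S6}.
Split {S1,S2,S3,S7} by δ(·,a) → {S1,S3,S7} and {S2}.
On input a, block {S1,S3,S7} splits into {S3,S7} and {S1}.
No further refinement is possible. Final partition (6 blocks): {S0,S4} | {S3,S7} | {S5} | {S6} | {S2} | {S1}.

6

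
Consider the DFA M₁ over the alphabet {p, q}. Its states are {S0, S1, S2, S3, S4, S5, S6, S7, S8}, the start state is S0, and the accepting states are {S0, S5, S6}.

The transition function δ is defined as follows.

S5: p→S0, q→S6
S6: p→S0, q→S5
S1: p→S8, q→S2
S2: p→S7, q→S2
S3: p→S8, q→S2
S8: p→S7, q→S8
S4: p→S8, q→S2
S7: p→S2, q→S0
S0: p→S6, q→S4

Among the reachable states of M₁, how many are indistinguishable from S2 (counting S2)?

2

First remove the unreachable states {S1,S3}; 7 states remain.
Initial partition by acceptance: {S0,S5,S6} | {S2,S4,S7,S8}.
On input q, block {S0,S5,S6} splits into {S5,S6} and {S0}.
On input q, block {S2,S4,S7,S8} splits into {S2,S4,S8} and {S7}.
Split {S2,S4,S8} by δ(·,p) → {S2,S8} and {S4}.
No further refinement is possible. Final partition (5 blocks): {S5,S6} | {S2,S8} | {S0} | {S7} | {S4}.
The equivalence class containing S2 is {S2,S8}, of size 2.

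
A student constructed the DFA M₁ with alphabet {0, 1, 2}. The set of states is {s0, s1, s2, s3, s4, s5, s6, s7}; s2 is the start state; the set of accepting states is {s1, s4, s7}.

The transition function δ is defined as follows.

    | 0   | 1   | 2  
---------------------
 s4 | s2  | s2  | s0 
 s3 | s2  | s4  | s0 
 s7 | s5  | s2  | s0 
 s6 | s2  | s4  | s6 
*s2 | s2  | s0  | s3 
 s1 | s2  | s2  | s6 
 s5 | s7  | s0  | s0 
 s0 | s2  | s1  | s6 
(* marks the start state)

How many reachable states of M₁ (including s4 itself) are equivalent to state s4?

First remove the unreachable states {s5,s7}; 6 states remain.
Initial partition by acceptance: {s1,s4} | {s0,s2,s3,s6}.
Refine {s0,s2,s3,s6} on symbol 1: members go to different blocks, giving {s0,s3,s6} and {s2}.
The partition is now stable with 3 blocks: {s1,s4} | {s0,s3,s6} | {s2}.
The equivalence class containing s4 is {s1,s4}, of size 2.

2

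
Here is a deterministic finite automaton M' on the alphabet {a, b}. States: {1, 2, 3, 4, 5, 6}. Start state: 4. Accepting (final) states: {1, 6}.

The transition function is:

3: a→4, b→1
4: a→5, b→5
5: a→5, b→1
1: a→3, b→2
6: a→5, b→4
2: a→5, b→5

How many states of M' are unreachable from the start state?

1

No path from 4 leads to 6; the other 5 states are all reachable.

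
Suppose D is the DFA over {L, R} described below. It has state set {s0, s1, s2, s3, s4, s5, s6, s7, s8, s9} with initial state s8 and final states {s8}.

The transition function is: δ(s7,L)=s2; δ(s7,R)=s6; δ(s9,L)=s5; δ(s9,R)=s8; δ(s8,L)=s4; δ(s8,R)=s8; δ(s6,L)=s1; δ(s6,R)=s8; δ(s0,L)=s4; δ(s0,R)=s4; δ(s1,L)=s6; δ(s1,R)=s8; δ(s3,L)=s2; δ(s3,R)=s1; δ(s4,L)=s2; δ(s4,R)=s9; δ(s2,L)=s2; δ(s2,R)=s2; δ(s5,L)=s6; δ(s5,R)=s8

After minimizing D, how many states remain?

First remove the unreachable states {s0,s3,s7}; 7 states remain.
P0 = {s8} | {s1,s2,s4,s5,s6,s9}.
Refine {s1,s2,s4,s5,s6,s9} on symbol R: members go to different blocks, giving {s1,s5,s6,s9} and {s2,s4}.
On input R, block {s2,s4} splits into {s2} and {s4}.
Stable partition: {s8} | {s1,s5,s6,s9} | {s2} | {s4} — 4 equivalence classes.

4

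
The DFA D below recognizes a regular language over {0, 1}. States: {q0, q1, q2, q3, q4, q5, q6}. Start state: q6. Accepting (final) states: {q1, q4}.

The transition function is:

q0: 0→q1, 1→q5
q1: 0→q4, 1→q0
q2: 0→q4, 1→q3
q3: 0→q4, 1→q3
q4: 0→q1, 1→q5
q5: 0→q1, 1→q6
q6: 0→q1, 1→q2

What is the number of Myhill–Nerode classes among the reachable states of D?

2

Every state is reachable, so we keep all 7.
Initial partition by acceptance: {q1,q4} | {q0,q2,q3,q5,q6}.
No further refinement is possible. Final partition (2 blocks): {q1,q4} | {q0,q2,q3,q5,q6}.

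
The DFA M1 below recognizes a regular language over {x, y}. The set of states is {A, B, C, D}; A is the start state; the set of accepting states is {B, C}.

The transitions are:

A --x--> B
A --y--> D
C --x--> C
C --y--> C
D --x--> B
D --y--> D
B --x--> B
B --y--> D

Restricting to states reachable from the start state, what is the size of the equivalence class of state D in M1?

Reachable states from the start: {A,B,D}. Unreachable: {C} — drop them.
Initial partition by acceptance: {B} | {A,D}.
Stable partition: {B} | {A,D} — 2 equivalence classes.
The equivalence class containing D is {A,D}, of size 2.

2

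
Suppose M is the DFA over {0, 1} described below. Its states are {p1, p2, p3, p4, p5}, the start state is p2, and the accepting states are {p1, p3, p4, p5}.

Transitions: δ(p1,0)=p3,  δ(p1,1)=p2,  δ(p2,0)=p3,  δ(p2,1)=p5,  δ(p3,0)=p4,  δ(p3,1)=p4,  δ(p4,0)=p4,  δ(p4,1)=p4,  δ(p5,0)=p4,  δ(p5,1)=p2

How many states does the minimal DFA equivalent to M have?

Reachable states from the start: {p2,p3,p4,p5}. Unreachable: {p1} — drop them.
P0 = {p3,p4,p5} | {p2}.
On input 1, block {p3,p4,p5} splits into {p3,p4} and {p5}.
The partition is now stable with 3 blocks: {p3,p4} | {p2} | {p5}.

3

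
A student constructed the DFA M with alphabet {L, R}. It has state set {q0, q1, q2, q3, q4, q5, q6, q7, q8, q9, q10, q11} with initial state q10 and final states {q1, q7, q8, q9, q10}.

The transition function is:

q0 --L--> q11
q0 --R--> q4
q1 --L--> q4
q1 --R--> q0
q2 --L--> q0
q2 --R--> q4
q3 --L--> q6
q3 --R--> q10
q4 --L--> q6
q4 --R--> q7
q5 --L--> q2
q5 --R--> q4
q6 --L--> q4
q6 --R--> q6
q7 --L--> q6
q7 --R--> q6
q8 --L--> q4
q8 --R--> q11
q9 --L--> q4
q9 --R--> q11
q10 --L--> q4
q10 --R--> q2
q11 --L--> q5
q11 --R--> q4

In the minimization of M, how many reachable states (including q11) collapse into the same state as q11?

4

Reachable states from the start: {q0,q2,q4,q5,q6,q7,q10,q11}. Unreachable: {q1,q3,q8,q9} — drop them.
Initial partition by acceptance: {q7,q10} | {q0,q2,q4,q5,q6,q11}.
Split {q0,q2,q4,q5,q6,q11} by δ(·,R) → {q0,q2,q5,q6,q11} and {q4}.
On input L, block {q7,q10} splits into {q7} and {q10}.
Split {q0,q2,q5,q6,q11} by δ(·,L) → {q0,q2,q5,q11} and {q6}.
Stable partition: {q7} | {q0,q2,q5,q11} | {q4} | {q10} | {q6} — 5 equivalence classes.
The equivalence class containing q11 is {q0,q2,q5,q11}, of size 4.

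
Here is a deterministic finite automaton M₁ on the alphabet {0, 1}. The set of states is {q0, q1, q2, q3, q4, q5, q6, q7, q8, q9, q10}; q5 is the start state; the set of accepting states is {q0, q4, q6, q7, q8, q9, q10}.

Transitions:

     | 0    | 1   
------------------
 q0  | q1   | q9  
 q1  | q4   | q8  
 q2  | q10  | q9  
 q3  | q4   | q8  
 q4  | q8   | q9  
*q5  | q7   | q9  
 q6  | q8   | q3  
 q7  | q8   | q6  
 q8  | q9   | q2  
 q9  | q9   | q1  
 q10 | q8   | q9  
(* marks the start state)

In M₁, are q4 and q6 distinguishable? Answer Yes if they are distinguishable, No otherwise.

Yes

States {q0} cannot be reached from the start state, so discard them.
Initial partition by acceptance: {q4,q6,q7,q8,q9,q10} | {q1,q2,q3,q5}.
Split {q4,q6,q7,q8,q9,q10} by δ(·,1) → {q4,q7,q10} and {q6,q8,q9}.
No further refinement is possible. Final partition (3 blocks): {q4,q7,q10} | {q1,q2,q3,q5} | {q6,q8,q9}.
q4 and q6 end up in different blocks, so they are distinguishable. For instance, the string '1' is accepted from only q4.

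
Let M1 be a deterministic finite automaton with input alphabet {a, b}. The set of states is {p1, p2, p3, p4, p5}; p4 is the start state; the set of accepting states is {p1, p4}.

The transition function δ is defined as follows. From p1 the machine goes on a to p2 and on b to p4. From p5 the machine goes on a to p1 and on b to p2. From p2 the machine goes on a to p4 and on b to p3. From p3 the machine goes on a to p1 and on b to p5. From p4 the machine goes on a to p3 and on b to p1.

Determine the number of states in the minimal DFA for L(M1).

All states are reachable from the start state.
Initial partition by acceptance: {p1,p4} | {p2,p3,p5}.
The partition is now stable with 2 blocks: {p1,p4} | {p2,p3,p5}.

2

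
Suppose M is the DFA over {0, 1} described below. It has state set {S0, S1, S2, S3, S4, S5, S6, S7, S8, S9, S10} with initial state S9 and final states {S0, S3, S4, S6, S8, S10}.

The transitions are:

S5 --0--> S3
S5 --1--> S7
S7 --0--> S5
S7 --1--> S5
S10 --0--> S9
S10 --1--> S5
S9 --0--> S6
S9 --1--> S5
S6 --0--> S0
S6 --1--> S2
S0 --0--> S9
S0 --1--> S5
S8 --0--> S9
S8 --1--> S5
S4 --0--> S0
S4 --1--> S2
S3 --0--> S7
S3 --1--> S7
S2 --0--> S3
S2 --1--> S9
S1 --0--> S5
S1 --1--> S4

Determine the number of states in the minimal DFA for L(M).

First remove the unreachable states {S1,S4,S8,S10}; 7 states remain.
Initial partition by acceptance: {S0,S3,S6} | {S2,S5,S7,S9}.
Split {S0,S3,S6} by δ(·,0) → {S0,S3} and {S6}.
On input 0, block {S2,S5,S7,S9} splits into {S2,S5} and {S7} and {S9}.
Split {S0,S3} by δ(·,0) → {S0} and {S3}.
Refine {S2,S5} on symbol 1: members go to different blocks, giving {S2} and {S5}.
The partition is now stable with 7 blocks: {S0} | {S2} | {S6} | {S7} | {S9} | {S3} | {S5}.

7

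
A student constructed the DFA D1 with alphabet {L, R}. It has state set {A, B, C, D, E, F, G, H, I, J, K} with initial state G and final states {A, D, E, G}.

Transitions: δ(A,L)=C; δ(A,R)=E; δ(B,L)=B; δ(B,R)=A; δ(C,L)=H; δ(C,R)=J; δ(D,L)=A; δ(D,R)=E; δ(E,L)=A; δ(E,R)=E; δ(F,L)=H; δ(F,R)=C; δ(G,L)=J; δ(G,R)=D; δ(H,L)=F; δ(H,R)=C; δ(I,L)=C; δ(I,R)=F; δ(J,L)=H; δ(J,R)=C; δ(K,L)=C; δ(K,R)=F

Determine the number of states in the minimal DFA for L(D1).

Reachable states from the start: {A,C,D,E,F,G,H,J}. Unreachable: {B,I,K} — drop them.
P0 = {A,D,E,G} | {C,F,H,J}.
Split {A,D,E,G} by δ(·,L) → {A,G} and {D,E}.
The partition is now stable with 3 blocks: {A,G} | {C,F,H,J} | {D,E}.

3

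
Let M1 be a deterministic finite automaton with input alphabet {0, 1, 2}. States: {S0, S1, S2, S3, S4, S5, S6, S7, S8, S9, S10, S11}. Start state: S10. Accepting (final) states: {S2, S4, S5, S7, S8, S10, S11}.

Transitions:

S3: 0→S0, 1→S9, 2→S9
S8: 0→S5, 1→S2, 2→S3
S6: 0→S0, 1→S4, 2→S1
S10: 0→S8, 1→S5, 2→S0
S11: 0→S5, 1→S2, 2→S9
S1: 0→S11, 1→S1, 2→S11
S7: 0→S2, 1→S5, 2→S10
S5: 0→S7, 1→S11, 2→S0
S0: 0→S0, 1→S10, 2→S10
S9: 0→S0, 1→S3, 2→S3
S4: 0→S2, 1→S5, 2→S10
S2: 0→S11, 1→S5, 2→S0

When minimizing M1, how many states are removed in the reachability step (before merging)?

3

BFS from S10 reaches {S0, S2, S3, S5, S7, S8, S9, S10, S11}; the 3 state(s) S1, S4, S6 are never visited.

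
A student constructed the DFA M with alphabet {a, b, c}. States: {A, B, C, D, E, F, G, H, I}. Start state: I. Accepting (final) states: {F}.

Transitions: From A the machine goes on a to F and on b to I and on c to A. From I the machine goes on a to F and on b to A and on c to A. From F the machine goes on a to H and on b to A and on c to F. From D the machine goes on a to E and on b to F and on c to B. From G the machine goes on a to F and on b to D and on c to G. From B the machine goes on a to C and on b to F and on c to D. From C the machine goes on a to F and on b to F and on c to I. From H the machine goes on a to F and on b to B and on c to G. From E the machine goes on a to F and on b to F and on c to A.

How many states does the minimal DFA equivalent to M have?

Initial partition by acceptance: {F} | {A,B,C,D,E,G,H,I}.
Refine {A,B,C,D,E,G,H,I} on symbol a: members go to different blocks, giving {A,C,E,G,H,I} and {B,D}.
On input b, block {A,C,E,G,H,I} splits into {A,I} and {C,E} and {G,H}.
Stable partition: {F} | {A,I} | {B,D} | {C,E} | {G,H} — 5 equivalence classes.

5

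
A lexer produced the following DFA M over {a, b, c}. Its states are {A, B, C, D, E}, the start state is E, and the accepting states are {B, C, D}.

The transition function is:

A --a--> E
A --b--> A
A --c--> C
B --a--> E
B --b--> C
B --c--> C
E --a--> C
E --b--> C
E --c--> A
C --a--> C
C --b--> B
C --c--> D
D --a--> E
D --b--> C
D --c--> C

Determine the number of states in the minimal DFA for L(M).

4

Start with accepting vs non-accepting: {B,C,D} | {A,E}.
Refine {B,C,D} on symbol a: members go to different blocks, giving {B,D} and {C}.
On input a, block {A,E} splits into {A} and {E}.
The partition is now stable with 4 blocks: {B,D} | {A} | {C} | {E}.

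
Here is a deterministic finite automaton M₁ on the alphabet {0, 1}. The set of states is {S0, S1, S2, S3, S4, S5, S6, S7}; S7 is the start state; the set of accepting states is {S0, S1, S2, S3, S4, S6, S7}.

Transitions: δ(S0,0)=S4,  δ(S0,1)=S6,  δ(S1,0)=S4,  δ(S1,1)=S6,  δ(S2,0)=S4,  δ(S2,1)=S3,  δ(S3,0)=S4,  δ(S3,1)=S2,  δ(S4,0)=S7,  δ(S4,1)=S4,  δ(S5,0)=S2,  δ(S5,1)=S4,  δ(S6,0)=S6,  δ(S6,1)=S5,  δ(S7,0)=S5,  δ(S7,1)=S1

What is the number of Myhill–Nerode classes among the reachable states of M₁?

6

First remove the unreachable states {S0}; 7 states remain.
Start with accepting vs non-accepting: {S1,S2,S3,S4,S6,S7} | {S5}.
Refine {S1,S2,S3,S4,S6,S7} on symbol 0: members go to different blocks, giving {S1,S2,S3,S4,S6} and {S7}.
Refine {S1,S2,S3,S4,S6} on symbol 0: members go to different blocks, giving {S1,S2,S3,S6} and {S4}.
On input 0, block {S1,S2,S3,S6} splits into {S1,S2,S3} and {S6}.
Refine {S1,S2,S3} on symbol 1: members go to different blocks, giving {S2,S3} and {S1}.
No further refinement is possible. Final partition (6 blocks): {S2,S3} | {S5} | {S7} | {S4} | {S6} | {S1}.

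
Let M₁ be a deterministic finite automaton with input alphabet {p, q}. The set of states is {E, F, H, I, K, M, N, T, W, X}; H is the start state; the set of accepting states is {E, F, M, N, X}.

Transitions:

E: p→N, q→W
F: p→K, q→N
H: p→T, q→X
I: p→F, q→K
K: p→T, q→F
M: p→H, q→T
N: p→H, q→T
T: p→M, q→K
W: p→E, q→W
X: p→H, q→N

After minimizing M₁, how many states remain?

First remove the unreachable states {E,I,W}; 7 states remain.
Start with accepting vs non-accepting: {F,M,N,X} | {H,K,T}.
Split {F,M,N,X} by δ(·,q) → {F,X} and {M,N}.
Refine {H,K,T} on symbol p: members go to different blocks, giving {H,K} and {T}.
Stable partition: {F,X} | {H,K} | {M,N} | {T} — 4 equivalence classes.

4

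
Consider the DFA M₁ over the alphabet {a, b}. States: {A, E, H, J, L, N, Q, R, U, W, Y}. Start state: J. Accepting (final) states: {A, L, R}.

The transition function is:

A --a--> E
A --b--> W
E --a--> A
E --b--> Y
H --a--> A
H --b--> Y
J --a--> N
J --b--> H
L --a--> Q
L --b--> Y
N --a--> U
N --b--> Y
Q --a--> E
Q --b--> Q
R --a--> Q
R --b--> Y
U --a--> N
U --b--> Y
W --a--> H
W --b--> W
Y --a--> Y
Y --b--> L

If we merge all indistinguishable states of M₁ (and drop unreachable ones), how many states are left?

States {R} cannot be reached from the start state, so discard them.
P0 = {A,L} | {E,H,J,N,Q,U,W,Y}.
Refine {E,H,J,N,Q,U,W,Y} on symbol a: members go to different blocks, giving {J,N,Q,U,W,Y} and {E,H}.
Refine {A,L} on symbol a: members go to different blocks, giving {L} and {A}.
On input a, block {J,N,Q,U,W,Y} splits into {J,N,U,Y} and {Q,W}.
On input b, block {J,N,U,Y} splits into {N,U} and {J} and {Y}.
Stable partition: {L} | {N,U} | {E,H} | {A} | {Q,W} | {J} | {Y} — 7 equivalence classes.

7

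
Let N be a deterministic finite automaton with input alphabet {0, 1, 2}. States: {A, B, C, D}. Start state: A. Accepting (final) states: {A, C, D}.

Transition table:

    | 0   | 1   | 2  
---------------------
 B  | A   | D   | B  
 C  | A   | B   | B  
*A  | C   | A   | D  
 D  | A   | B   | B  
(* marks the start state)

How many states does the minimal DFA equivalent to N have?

Initial partition by acceptance: {A,C,D} | {B}.
Refine {A,C,D} on symbol 1: members go to different blocks, giving {C,D} and {A}.
The partition is now stable with 3 blocks: {C,D} | {B} | {A}.

3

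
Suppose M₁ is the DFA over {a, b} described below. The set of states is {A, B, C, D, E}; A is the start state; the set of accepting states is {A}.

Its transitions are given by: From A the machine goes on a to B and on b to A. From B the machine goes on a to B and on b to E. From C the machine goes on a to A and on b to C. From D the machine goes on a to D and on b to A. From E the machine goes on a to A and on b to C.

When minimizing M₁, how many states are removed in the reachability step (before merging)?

No path from A leads to D; the other 4 states are all reachable.

1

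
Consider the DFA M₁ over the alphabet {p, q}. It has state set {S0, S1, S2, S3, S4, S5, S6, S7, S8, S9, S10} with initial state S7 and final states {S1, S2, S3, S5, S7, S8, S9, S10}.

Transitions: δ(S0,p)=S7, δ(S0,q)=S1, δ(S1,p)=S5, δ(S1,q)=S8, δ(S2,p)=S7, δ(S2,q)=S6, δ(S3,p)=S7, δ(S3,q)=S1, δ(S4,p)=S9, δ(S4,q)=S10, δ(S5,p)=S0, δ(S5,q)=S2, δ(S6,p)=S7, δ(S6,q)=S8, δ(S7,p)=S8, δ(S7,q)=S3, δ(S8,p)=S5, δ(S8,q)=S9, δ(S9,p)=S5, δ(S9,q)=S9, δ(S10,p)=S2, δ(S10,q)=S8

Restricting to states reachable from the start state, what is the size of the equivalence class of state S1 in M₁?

First remove the unreachable states {S4,S10}; 9 states remain.
Initial partition by acceptance: {S1,S2,S3,S5,S7,S8,S9} | {S0,S6}.
Refine {S1,S2,S3,S5,S7,S8,S9} on symbol p: members go to different blocks, giving {S1,S2,S3,S7,S8,S9} and {S5}.
Refine {S1,S2,S3,S7,S8,S9} on symbol p: members go to different blocks, giving {S1,S8,S9} and {S2,S3,S7}.
Split {S2,S3,S7} by δ(·,p) → {S2,S3} and {S7}.
On input q, block {S2,S3} splits into {S2} and {S3}.
No further refinement is possible. Final partition (6 blocks): {S1,S8,S9} | {S0,S6} | {S5} | {S2} | {S7} | {S3}.
State S1 belongs to the block {S1,S8,S9}, which has 3 states.

3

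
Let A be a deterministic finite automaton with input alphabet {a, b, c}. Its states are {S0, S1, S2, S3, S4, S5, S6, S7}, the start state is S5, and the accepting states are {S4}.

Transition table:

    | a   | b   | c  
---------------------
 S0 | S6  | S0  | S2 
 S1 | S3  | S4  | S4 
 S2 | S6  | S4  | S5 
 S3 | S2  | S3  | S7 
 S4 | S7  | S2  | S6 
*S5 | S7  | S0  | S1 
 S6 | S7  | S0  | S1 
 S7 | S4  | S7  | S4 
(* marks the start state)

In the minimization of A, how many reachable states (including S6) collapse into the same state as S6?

2

Every state is reachable, so we keep all 8.
P0 = {S4} | {S0,S1,S2,S3,S5,S6,S7}.
Split {S0,S1,S2,S3,S5,S6,S7} by δ(·,a) → {S0,S1,S2,S3,S5,S6} and {S7}.
Split {S0,S1,S2,S3,S5,S6} by δ(·,a) → {S0,S1,S2,S3} and {S5,S6}.
Refine {S0,S1,S2,S3} on symbol a: members go to different blocks, giving {S0,S2} and {S1,S3}.
On input b, block {S0,S2} splits into {S0} and {S2}.
Refine {S1,S3} on symbol a: members go to different blocks, giving {S1} and {S3}.
The partition is now stable with 7 blocks: {S4} | {S0} | {S7} | {S5,S6} | {S1} | {S2} | {S3}.
The equivalence class containing S6 is {S5,S6}, of size 2.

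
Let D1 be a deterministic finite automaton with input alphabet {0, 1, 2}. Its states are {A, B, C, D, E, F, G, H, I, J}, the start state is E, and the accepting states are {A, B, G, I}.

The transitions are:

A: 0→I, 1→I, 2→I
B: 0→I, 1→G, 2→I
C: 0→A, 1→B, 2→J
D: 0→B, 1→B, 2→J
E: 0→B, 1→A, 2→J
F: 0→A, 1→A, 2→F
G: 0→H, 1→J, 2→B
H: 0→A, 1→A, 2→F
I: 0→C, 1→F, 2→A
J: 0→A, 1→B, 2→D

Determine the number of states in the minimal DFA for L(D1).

All states are reachable from the start state.
P0 = {A,B,G,I} | {C,D,E,F,H,J}.
Split {A,B,G,I} by δ(·,0) → {A,B} and {G,I}.
No further refinement is possible. Final partition (3 blocks): {A,B} | {C,D,E,F,H,J} | {G,I}.

3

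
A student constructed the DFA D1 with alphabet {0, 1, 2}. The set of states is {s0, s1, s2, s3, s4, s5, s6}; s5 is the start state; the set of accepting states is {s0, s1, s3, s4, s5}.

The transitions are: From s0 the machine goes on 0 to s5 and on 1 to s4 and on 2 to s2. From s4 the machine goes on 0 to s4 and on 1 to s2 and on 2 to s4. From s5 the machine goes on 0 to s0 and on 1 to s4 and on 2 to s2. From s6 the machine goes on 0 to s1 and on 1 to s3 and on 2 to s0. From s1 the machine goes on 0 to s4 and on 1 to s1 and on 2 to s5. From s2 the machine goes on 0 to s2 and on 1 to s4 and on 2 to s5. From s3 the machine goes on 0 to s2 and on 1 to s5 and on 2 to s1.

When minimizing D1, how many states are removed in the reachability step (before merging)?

BFS from s5 reaches {s0, s2, s4, s5}; the 3 state(s) s1, s3, s6 are never visited.

3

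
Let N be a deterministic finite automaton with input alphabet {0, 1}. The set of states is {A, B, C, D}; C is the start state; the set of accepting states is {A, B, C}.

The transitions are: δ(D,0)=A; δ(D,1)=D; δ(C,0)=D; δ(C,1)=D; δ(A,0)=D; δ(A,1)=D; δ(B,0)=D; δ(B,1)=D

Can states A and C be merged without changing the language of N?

States {B} cannot be reached from the start state, so discard them.
Initial partition by acceptance: {A,C} | {D}.
No further refinement is possible. Final partition (2 blocks): {A,C} | {D}.
A and C lie in the same block of the stable partition, so they are equivalent — no string distinguishes them.

Yes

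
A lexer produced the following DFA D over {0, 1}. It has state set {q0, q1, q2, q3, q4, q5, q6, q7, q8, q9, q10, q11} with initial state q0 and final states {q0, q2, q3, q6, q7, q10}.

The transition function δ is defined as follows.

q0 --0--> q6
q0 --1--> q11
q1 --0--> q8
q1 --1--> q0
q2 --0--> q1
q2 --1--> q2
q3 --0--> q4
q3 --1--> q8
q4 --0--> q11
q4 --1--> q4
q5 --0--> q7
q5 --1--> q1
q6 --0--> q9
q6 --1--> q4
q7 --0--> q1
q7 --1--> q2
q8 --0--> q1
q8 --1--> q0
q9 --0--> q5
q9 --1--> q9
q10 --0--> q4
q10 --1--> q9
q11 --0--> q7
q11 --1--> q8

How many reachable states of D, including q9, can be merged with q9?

2

States {q3,q10} cannot be reached from the start state, so discard them.
Start with accepting vs non-accepting: {q0,q2,q6,q7} | {q1,q4,q5,q8,q9,q11}.
Refine {q0,q2,q6,q7} on symbol 0: members go to different blocks, giving {q2,q6,q7} and {q0}.
On input 1, block {q2,q6,q7} splits into {q2,q7} and {q6}.
On input 0, block {q1,q4,q5,q8,q9,q11} splits into {q1,q4,q8,q9} and {q5,q11}.
On input 0, block {q1,q4,q8,q9} splits into {q1,q8} and {q4,q9}.
Stable partition: {q2,q7} | {q1,q8} | {q0} | {q6} | {q5,q11} | {q4,q9} — 6 equivalence classes.
The equivalence class containing q9 is {q4,q9}, of size 2.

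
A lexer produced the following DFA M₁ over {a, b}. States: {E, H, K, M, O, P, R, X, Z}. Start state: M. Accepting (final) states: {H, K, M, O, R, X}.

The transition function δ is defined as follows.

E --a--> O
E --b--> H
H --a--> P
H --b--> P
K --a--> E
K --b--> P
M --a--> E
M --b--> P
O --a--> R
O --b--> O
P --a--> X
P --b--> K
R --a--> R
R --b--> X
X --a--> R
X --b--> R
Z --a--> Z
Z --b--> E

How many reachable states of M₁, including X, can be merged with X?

3

First remove the unreachable states {Z}; 8 states remain.
P0 = {H,K,M,O,R,X} | {E,P}.
Refine {H,K,M,O,R,X} on symbol a: members go to different blocks, giving {O,R,X} and {H,K,M}.
The partition is now stable with 3 blocks: {O,R,X} | {E,P} | {H,K,M}.
State X belongs to the block {O,R,X}, which has 3 states.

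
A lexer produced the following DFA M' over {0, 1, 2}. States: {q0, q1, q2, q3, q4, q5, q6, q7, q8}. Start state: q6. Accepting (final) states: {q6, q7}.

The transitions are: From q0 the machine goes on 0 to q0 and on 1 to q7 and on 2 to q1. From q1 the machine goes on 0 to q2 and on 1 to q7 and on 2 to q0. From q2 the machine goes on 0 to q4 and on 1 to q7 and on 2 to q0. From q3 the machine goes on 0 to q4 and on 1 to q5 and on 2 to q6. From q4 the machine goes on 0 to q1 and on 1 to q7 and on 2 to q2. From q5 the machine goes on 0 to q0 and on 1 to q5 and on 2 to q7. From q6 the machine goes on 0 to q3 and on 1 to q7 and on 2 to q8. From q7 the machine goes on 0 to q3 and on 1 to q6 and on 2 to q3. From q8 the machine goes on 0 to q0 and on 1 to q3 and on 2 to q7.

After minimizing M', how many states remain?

All states are reachable from the start state.
Start with accepting vs non-accepting: {q6,q7} | {q0,q1,q2,q3,q4,q5,q8}.
Split {q0,q1,q2,q3,q4,q5,q8} by δ(·,1) → {q0,q1,q2,q4} and {q3,q5,q8}.
Stable partition: {q6,q7} | {q0,q1,q2,q4} | {q3,q5,q8} — 3 equivalence classes.

3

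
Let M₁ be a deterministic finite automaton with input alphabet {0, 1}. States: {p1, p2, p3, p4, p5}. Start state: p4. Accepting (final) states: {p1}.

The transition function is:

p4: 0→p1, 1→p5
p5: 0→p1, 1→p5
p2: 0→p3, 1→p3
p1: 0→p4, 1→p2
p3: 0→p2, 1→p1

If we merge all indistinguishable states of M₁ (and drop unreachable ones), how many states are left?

4

Start with accepting vs non-accepting: {p1} | {p2,p3,p4,p5}.
On input 0, block {p2,p3,p4,p5} splits into {p2,p3} and {p4,p5}.
Refine {p2,p3} on symbol 1: members go to different blocks, giving {p2} and {p3}.
No further refinement is possible. Final partition (4 blocks): {p1} | {p2} | {p4,p5} | {p3}.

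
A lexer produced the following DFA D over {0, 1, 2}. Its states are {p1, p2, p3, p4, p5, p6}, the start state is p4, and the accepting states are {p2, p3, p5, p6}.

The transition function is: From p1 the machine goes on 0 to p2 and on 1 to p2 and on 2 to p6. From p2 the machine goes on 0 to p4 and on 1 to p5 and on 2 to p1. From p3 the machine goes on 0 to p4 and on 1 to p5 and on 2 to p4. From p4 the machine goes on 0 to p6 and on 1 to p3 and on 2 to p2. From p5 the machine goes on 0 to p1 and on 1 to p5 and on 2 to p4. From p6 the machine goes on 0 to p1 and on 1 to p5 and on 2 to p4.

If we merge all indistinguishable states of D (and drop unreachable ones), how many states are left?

Start with accepting vs non-accepting: {p2,p3,p5,p6} | {p1,p4}.
No further refinement is possible. Final partition (2 blocks): {p2,p3,p5,p6} | {p1,p4}.

2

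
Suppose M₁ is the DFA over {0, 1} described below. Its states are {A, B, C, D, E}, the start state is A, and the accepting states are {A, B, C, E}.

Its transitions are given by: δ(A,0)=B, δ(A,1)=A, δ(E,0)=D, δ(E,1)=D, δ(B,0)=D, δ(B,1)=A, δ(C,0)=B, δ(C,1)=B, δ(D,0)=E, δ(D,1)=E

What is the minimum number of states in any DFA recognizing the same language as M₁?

4

States {C} cannot be reached from the start state, so discard them.
Initial partition by acceptance: {A,B,E} | {D}.
Refine {A,B,E} on symbol 0: members go to different blocks, giving {B,E} and {A}.
Refine {B,E} on symbol 1: members go to different blocks, giving {B} and {E}.
The partition is now stable with 4 blocks: {B} | {D} | {A} | {E}.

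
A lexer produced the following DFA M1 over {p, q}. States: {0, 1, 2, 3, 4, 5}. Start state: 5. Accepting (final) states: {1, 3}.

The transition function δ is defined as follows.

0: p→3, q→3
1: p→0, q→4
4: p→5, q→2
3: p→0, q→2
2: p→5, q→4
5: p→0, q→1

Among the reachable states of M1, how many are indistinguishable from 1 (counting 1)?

2

All states are reachable from the start state.
Start with accepting vs non-accepting: {1,3} | {0,2,4,5}.
Refine {0,2,4,5} on symbol p: members go to different blocks, giving {2,4,5} and {0}.
Refine {2,4,5} on symbol p: members go to different blocks, giving {2,4} and {5}.
No further refinement is possible. Final partition (4 blocks): {1,3} | {2,4} | {0} | {5}.
The equivalence class containing 1 is {1,3}, of size 2.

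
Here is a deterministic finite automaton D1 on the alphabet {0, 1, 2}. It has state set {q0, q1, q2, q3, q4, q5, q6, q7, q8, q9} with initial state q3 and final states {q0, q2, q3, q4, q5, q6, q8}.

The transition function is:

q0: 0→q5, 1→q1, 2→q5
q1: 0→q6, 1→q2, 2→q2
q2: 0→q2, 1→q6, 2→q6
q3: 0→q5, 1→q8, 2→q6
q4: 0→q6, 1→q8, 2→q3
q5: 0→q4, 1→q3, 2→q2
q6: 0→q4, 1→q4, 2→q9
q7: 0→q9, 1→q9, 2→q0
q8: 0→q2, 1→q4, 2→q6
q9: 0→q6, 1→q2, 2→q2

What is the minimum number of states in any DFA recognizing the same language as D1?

States {q0,q1,q7} cannot be reached from the start state, so discard them.
Initial partition by acceptance: {q2,q3,q4,q5,q6,q8} | {q9}.
Split {q2,q3,q4,q5,q6,q8} by δ(·,2) → {q2,q3,q4,q5,q8} and {q6}.
Refine {q2,q3,q4,q5,q8} on symbol 0: members go to different blocks, giving {q2,q3,q5,q8} and {q4}.
Refine {q2,q3,q5,q8} on symbol 0: members go to different blocks, giving {q2,q3,q8} and {q5}.
On input 0, block {q2,q3,q8} splits into {q2,q8} and {q3}.
On input 1, block {q2,q8} splits into {q2} and {q8}.
The partition is now stable with 7 blocks: {q2} | {q9} | {q6} | {q4} | {q5} | {q3} | {q8}.

7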